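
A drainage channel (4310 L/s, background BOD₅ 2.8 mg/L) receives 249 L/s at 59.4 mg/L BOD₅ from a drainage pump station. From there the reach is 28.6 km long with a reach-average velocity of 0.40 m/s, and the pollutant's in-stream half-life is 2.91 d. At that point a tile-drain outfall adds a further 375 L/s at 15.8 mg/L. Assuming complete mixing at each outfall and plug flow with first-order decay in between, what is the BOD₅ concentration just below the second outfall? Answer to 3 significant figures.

5.67 mg/L

Mass balance: C = (4310·2.800 + 249.0·59.40) / 4559 = 26860/4559 = 5.891 mg/L; combined flow 4559 L/s.
Travel time t = 28.6·1000 / 0.40 = 71500 s = 19.86 h.
Half-life 2.91 d → k = ln 2 / 2.91 = 0.2382 d⁻¹.
First-order decay: C = 5.891·exp(−k·t) = 5.891·0.8211 = 4.837 mg/L.
Second outfall: C = (4559·4.837 + 375.0·15.80)/4934 = 5.671 mg/L.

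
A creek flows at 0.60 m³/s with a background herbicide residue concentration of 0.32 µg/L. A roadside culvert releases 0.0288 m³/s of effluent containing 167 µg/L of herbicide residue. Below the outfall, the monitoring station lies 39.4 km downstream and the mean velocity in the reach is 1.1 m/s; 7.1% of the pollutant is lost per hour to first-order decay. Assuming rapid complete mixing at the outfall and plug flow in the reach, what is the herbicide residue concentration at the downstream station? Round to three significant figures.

Mass balance: C = (0.6000·0.3200 + 0.02880·167.0) / 0.6288 = 5.002/0.6288 = 7.954 µg/L.
Travel time t = 39.4·1000 / 1.1 = 35820 s = 9.949 h.
7.1%/h lost → k = −ln(1 − 0.071) = 0.07365 h⁻¹.
After decay, C = 7.954 × e^(−kt) = 7.954 × 0.4806 = 3.823 µg/L.

3.82 µg/L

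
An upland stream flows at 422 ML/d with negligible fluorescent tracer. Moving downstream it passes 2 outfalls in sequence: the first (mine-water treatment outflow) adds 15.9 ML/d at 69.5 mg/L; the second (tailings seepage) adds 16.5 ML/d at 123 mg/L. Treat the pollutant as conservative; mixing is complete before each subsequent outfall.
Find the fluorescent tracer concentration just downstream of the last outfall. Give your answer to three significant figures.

6.90 mg/L

Outfall 1: combined Q = 437.9 ML/d; C = (422.0·0 + 15.90·69.50)/437.9 = 2.524 mg/L.
Outfall 2: combined Q = 454.4 ML/d; C = (437.9·2.524 + 16.50·123.0)/454.4 = 6.898 mg/L.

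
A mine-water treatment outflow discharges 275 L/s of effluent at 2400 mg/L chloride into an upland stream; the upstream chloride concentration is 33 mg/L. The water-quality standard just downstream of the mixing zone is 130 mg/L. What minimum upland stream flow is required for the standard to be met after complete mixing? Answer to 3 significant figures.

6440 L/s

Set C_mix = 130: (Q·33.00 + 275.0·2400) / (Q + 275.0) = 130
→ Q = 275.0·(2400 − 130)/(130 − 33.00) = 6436 L/s.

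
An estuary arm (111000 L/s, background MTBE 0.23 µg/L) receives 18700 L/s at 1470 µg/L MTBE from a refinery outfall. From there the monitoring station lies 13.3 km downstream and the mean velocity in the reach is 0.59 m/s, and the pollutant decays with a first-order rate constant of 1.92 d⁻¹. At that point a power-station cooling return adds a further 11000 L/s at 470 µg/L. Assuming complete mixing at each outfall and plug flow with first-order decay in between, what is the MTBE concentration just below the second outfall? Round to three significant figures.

After mixing, C = (111000·0.2300 + 18700·1470) / 129700 = 27510000/129700 = 212.1 µg/L; combined flow 129700 L/s.
Travel time t = 13.3·1000 / 0.59 = 22540 s = 6.262 h.
Decay over the reach: 212.1·exp(−kt) = 212.1·0.6060 = 128.5 µg/L.
At the second outfall, C = (129700·128.5 + 11000·470.0) / (129700 + 11000) = 155.2 µg/L.

155 µg/L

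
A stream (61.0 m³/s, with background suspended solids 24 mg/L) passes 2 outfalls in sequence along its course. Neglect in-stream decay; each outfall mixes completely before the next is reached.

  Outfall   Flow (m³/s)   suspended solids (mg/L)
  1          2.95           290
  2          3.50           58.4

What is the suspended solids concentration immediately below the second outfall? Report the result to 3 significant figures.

37.4 mg/L

Below outfall 1: Q → 63.95 m³/s, C = (61.00·24.00 + 2.950·290.0)/63.95 = 36.27 mg/L.
Below outfall 2: Q → 67.45 m³/s, C = (63.95·36.27 + 3.500·58.40)/67.45 = 37.42 mg/L.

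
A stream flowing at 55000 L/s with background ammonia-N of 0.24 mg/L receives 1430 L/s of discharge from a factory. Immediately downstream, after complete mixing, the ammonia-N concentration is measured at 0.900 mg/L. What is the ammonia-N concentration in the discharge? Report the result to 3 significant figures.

26.3 mg/L

Mass balance: 55000·0.2400 + 1430·Cₑ = 56430·0.9000
→ Cₑ = (56430·0.9000 − 55000·0.2400) / 1430 = 26.28 mg/L.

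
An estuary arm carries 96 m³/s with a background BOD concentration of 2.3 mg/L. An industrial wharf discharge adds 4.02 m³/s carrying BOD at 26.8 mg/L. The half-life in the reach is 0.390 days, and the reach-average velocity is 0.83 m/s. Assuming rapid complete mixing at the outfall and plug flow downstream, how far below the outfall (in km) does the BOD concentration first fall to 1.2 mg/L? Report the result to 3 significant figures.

Conservation of mass: C = (96.00·2.300 + 4.020·26.80) / 100.0 = 328.5/100.0 = 3.285 mg/L.
Half-life 0.390 d → k = ln 2 / 0.390 = 1.777 d⁻¹.
Set 3.285·exp(−k·t) = 1.2 → t = ln(3.285/1.2)/k = 48950 s = 13.60 h.
Distance = v·t = 0.83·48950 = 40630 m = 40.63 km.

40.6 km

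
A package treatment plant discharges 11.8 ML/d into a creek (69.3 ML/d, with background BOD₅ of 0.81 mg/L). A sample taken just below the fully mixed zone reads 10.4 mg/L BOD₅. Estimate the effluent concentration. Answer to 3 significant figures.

Mass balance: 69.30·0.8100 + 11.80·Cₑ = 81.10·10.40
→ Cₑ = (81.10·10.40 − 69.30·0.8100) / 11.80 = 66.72 mg/L.

66.7 mg/L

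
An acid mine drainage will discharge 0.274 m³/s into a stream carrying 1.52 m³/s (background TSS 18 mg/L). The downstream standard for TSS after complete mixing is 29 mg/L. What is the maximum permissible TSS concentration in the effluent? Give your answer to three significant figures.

At the limit, (Qr·Cr + Qe·Cₑ)/(Qr + Qe) = 29:
Cₑ = (1.794·29 − 1.520·18.00) / 0.2740 = 90.02 mg/L.

90.0 mg/L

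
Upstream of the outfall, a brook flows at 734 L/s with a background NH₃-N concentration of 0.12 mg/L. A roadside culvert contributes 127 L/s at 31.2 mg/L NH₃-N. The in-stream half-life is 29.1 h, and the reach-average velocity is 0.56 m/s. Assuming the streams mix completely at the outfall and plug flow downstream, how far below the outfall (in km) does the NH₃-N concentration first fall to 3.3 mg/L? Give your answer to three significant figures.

After mixing, C = (734.0·0.1200 + 127.0·31.20) / 861.0 = 4050/861.0 = 4.704 mg/L.
Half-life 29.1 h → k = ln 2 / 29.1 = 0.02382 h⁻¹ = 0.5717 d⁻¹.
Set 4.704·exp(−k·t) = 3.3 → t = ln(4.704/3.3)/k = 53590 s = 14.89 h.
Distance = v·t = 0.56·53590 = 30010 m = 30.01 km.

30.0 km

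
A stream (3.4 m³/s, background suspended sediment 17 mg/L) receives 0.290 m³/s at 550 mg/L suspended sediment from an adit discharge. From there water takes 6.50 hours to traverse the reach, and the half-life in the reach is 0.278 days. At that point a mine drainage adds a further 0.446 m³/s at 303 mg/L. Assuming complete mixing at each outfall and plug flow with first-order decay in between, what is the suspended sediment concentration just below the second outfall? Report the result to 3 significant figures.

Conservation of mass: C = (3.400·17.00 + 0.2900·550.0) / 3.690 = 217.3/3.690 = 58.89 mg/L; combined flow 3.690 m³/s.
Half-life 0.278 d → k = ln 2 / 0.278 = 2.493 d⁻¹.
Applying C = C₀e^(−kt): 58.89 × 0.5090 = 29.98 mg/L.
Second outfall: C = (3.690·29.98 + 0.4460·303.0)/4.136 = 59.42 mg/L.

59.4 mg/L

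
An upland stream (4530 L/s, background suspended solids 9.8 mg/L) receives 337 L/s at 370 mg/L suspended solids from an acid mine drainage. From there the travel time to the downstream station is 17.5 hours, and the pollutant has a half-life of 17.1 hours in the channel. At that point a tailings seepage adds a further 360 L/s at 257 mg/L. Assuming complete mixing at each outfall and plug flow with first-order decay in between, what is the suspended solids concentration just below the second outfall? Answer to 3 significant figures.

Flow-weighted average: C = (4530·9.800 + 337.0·370.0) / 4867 = 169100/4867 = 34.74 mg/L; combined flow 4867 L/s.
Half-life 17.1 h → k = ln 2 / 17.1 = 0.04053 h⁻¹ = 0.9728 d⁻¹.
First-order decay: C = 34.74·exp(−k·t) = 34.74·0.4920 = 17.09 mg/L.
At the second outfall, C = (4867·17.09 + 360.0·257.0) / (4867 + 360.0) = 33.61 mg/L.

33.6 mg/L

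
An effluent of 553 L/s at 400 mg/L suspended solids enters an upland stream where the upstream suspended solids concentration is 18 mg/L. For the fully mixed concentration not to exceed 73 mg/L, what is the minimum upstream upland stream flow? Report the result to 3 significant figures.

Set C_mix = 73: (Q·18.00 + 553.0·400.0) / (Q + 553.0) = 73
→ Q = 553.0·(400.0 − 73)/(73 − 18.00) = 3288 L/s.

3290 L/s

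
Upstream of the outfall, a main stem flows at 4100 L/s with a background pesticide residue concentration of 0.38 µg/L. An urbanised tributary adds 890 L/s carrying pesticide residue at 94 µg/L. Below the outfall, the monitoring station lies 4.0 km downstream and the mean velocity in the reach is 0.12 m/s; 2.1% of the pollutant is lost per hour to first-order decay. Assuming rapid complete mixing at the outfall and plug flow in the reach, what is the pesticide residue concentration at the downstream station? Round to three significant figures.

14.0 µg/L

Mass balance: C = (4100·0.3800 + 890.0·94.00) / 4990 = 85220/4990 = 17.08 µg/L.
Travel time t = 4.0·1000 / 0.12 = 33330 s = 9.259 h.
2.1%/h lost → k = −ln(1 − 0.021) = 0.02122 h⁻¹.
Applying C = C₀e^(−kt): 17.08 × 0.8216 = 14.03 µg/L.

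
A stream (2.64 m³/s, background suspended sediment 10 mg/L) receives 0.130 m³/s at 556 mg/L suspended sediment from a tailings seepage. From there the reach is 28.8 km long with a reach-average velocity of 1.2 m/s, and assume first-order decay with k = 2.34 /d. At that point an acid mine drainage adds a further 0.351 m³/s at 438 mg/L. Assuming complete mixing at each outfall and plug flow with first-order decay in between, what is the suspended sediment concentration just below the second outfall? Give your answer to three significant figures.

Conservation of mass: C = (2.640·10.00 + 0.1300·556.0) / 2.770 = 98.68/2.770 = 35.62 mg/L; combined flow 2.770 m³/s.
Travel time t = 28.8·1000 / 1.2 = 24000 s = 6.667 h.
Applying C = C₀e^(−kt): 35.62 × 0.5220 = 18.60 mg/L.
Second outfall: C = (2.770·18.60 + 0.3510·438.0)/3.121 = 65.77 mg/L.

65.8 mg/L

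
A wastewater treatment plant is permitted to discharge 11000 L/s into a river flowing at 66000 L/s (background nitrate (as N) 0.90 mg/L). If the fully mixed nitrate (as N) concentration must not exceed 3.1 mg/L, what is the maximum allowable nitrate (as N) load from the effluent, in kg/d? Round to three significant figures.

15500 kg/d

Mass balance at the limit: 66000·0.9000 + 11000·Cₑ = 77000·3.1 → Cₑ = 16.30 mg/L.
11000 L/s = 11.00 m³/s. Load = 11.00 m³/s × 16.30 g/m³ × 86 400 s/d = 15490 kg/d.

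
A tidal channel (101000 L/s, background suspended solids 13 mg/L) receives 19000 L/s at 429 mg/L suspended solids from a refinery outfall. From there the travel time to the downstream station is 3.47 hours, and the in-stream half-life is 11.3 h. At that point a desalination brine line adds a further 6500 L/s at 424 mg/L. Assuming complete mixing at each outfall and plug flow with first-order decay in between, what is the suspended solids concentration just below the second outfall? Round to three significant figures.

82.3 mg/L

Flow-weighted average: C = (101000·13.00 + 19000·429.0) / 120000 = 9464000/120000 = 78.87 mg/L; combined flow 120000 L/s.
Half-life 11.3 h → k = ln 2 / 11.3 = 0.06134 h⁻¹ = 1.472 d⁻¹.
Decay over the reach: 78.87·exp(−kt) = 78.87·0.8083 = 63.75 mg/L.
At the second outfall, C = (120000·63.75 + 6500·424.0) / (120000 + 6500) = 82.26 mg/L.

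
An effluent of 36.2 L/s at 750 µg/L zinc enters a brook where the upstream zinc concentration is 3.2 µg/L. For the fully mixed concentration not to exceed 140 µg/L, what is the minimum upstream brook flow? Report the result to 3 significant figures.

161 L/s

Set C_mix = 140: (Q·3.200 + 36.20·750.0) / (Q + 36.20) = 140
→ Q = 36.20·(750.0 − 140)/(140 − 3.200) = 161.4 L/s.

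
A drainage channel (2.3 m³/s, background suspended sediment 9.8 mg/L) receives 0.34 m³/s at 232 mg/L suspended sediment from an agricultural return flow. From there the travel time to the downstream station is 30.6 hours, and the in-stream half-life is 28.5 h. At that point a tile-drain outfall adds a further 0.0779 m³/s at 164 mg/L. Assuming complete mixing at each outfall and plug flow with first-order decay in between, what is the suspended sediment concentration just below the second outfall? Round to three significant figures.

22.4 mg/L

Flow-weighted average: C = (2.300·9.800 + 0.3400·232.0) / 2.640 = 101.4/2.640 = 38.42 mg/L; combined flow 2.640 m³/s.
Half-life 28.5 h → k = ln 2 / 28.5 = 0.02432 h⁻¹ = 0.5837 d⁻¹.
Applying C = C₀e^(−kt): 38.42 × 0.4751 = 18.25 mg/L.
At the second outfall, C = (2.640·18.25 + 0.07790·164.0) / (2.640 + 0.07790) = 22.43 mg/L.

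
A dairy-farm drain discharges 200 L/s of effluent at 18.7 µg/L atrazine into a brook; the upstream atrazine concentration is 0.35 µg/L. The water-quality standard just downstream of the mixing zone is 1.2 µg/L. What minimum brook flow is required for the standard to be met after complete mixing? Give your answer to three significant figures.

4120 L/s

Set C_mix = 1.2: (Q·0.3500 + 200.0·18.70) / (Q + 200.0) = 1.2
→ Q = 200.0·(18.70 − 1.2)/(1.2 − 0.3500) = 4118 L/s.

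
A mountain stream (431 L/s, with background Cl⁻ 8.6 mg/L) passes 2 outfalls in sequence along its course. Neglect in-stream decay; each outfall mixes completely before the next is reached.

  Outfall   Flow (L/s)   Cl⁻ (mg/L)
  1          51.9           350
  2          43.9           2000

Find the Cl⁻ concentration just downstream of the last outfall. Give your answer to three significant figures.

208 mg/L

After outfall 1: Q = 431.0 + 51.90 = 482.9 L/s; C = (431.0·8.600 + 51.90·350.0)/482.9 = 45.29 mg/L.
After outfall 2: Q = 482.9 + 43.90 = 526.8 L/s; C = (482.9·45.29 + 43.90·2000)/526.8 = 208.2 mg/L.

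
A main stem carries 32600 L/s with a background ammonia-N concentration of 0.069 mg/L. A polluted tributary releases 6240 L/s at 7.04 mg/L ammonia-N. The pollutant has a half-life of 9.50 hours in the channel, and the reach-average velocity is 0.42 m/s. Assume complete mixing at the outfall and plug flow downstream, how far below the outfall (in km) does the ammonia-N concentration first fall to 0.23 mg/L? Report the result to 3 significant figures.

After mixing, C = (32600·0.06900 + 6240·7.040) / 38840 = 46180/38840 = 1.189 mg/L.
Half-life 9.50 h → k = ln 2 / 9.50 = 0.07296 h⁻¹ = 1.751 d⁻¹.
Set 1.189·exp(−k·t) = 0.23 → t = ln(1.189/0.23)/k = 81050 s = 22.51 h.
Distance = v·t = 0.42·81050 = 34040 m = 34.04 km.

34.0 km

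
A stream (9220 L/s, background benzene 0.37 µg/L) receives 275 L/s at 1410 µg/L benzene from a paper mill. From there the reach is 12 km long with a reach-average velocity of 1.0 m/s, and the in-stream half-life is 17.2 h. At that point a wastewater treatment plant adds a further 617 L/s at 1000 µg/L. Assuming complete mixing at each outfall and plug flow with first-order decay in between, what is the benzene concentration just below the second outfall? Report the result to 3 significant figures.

94.8 µg/L

Mixed concentration C = ΣQC/ΣQ = (9220·0.3700 + 275.0·1410) / 9495 = 391200/9495 = 41.20 µg/L; combined flow 9495 L/s.
Travel time t = 12·1000 / 1.0 = 12000 s = 3.333 h.
Half-life 17.2 h → k = ln 2 / 17.2 = 0.04030 h⁻¹ = 0.9672 d⁻¹.
Applying C = C₀e^(−kt): 41.20 × 0.8743 = 36.02 µg/L.
Second outfall: C = (9495·36.02 + 617.0·1000)/10110 = 94.84 µg/L.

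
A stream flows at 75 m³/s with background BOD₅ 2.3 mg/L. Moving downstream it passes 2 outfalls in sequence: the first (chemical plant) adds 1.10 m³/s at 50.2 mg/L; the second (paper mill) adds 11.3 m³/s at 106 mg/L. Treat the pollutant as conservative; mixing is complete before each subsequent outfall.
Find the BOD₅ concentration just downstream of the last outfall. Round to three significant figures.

16.3 mg/L

After outfall 1: Q = 75.00 + 1.100 = 76.10 m³/s; C = (75.00·2.300 + 1.100·50.20)/76.10 = 2.992 mg/L.
After outfall 2: Q = 76.10 + 11.30 = 87.40 m³/s; C = (76.10·2.992 + 11.30·106.0)/87.40 = 16.31 mg/L.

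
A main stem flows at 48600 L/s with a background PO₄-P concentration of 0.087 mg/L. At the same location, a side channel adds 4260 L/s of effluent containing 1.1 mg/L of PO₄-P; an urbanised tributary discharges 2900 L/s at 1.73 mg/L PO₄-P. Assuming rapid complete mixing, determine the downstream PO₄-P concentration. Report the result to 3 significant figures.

0.250 mg/L

Mixed concentration C = ΣQC/ΣQ = (48600·0.08700 + 4260·1.100 + 2900·1.730) / 55760 = 13930/55760 = 0.2498 mg/L.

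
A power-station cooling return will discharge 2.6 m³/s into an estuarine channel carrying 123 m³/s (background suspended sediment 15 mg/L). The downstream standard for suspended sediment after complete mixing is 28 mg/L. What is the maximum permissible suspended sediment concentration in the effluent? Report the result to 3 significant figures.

643 mg/L

At the limit, (Qr·Cr + Qe·Cₑ)/(Qr + Qe) = 28:
Cₑ = (125.6·28 − 123.0·15.00) / 2.600 = 643.0 mg/L.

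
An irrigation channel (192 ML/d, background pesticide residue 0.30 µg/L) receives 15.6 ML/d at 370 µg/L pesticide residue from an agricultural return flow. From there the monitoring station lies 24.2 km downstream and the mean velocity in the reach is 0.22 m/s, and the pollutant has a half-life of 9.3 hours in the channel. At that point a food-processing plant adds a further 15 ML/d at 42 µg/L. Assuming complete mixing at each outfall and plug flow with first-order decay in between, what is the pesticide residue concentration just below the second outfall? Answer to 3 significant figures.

5.52 µg/L

Flow-weighted average: C = (192.0·0.3000 + 15.60·370.0) / 207.6 = 5830/207.6 = 28.08 µg/L; combined flow 207.6 ML/d.
Travel time t = 24.2·1000 / 0.22 = 110000 s = 30.56 h.
Half-life 9.3 h → k = ln 2 / 9.3 = 0.07453 h⁻¹ = 1.789 d⁻¹.
First-order decay: C = 28.08·exp(−k·t) = 28.08·0.1026 = 2.880 µg/L.
At the second outfall, C = (207.6·2.880 + 15.00·42.00) / (207.6 + 15.00) = 5.516 µg/L.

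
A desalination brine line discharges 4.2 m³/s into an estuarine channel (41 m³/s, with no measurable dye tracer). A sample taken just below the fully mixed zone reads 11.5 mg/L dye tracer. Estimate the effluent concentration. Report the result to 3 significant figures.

Mass balance: 41.00·0 + 4.200·Cₑ = 45.20·11.50
→ Cₑ = (45.20·11.50 − 41.00·0) / 4.200 = 123.8 mg/L.

124 mg/L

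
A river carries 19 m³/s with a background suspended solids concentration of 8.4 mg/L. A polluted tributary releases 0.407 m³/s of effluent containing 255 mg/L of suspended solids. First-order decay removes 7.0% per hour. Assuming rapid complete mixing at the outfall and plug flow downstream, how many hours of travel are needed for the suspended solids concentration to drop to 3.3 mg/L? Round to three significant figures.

Mass balance: C = (19.00·8.400 + 0.4070·255.0) / 19.41 = 263.4/19.41 = 13.57 mg/L.
7.0%/h lost → k = −ln(1 − 0.07) = 0.07257 h⁻¹.
13.57·exp(−k·t) = 3.3 → t = ln(13.57/3.3)/k = 70150 s = 19.49 h.

19.5 h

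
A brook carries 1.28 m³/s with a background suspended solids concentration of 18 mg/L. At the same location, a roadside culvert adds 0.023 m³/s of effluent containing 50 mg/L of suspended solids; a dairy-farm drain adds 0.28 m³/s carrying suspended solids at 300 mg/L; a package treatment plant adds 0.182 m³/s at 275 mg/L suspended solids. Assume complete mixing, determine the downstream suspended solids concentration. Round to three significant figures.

89.7 mg/L

Mass balance: C = (1.280·18.00 + 0.02300·50.00 + 0.2800·300.0 + 0.1820·275.0) / 1.765 = 158.2/1.765 = 89.65 mg/L.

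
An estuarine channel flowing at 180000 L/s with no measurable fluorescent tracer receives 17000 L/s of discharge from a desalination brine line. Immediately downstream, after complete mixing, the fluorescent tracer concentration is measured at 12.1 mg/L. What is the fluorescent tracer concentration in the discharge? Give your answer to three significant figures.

140 mg/L

Mass balance: 180000·0 + 17000·Cₑ = 197000·12.10
→ Cₑ = (197000·12.10 − 180000·0) / 17000 = 140.2 mg/L.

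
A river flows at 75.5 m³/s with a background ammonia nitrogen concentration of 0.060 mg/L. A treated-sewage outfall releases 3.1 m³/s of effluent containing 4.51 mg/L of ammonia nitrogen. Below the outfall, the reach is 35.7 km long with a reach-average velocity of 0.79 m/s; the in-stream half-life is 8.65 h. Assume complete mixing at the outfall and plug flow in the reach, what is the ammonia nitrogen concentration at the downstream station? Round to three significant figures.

Mixed concentration C = ΣQC/ΣQ = (75.50·0.06000 + 3.100·4.510) / 78.60 = 18.51/78.60 = 0.2355 mg/L.
Travel time t = 35.7·1000 / 0.79 = 45190 s = 12.55 h.
Half-life 8.65 h → k = ln 2 / 8.65 = 0.08013 h⁻¹ = 1.923 d⁻¹.
After decay, C = 0.2355 × e^(−kt) = 0.2355 × 0.3657 = 0.08613 mg/L.

0.0861 mg/L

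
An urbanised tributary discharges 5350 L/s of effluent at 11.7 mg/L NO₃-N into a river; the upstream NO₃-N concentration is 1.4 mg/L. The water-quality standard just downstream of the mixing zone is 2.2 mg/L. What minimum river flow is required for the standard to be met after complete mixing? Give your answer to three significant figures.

63500 L/s

Set C_mix = 2.2: (Q·1.400 + 5350·11.70) / (Q + 5350) = 2.2
→ Q = 5350·(11.70 − 2.2)/(2.2 − 1.400) = 63530 L/s.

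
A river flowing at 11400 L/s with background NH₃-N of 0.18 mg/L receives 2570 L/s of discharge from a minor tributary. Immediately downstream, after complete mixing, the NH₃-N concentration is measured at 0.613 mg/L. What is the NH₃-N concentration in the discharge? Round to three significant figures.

Mass balance: 11400·0.1800 + 2570·Cₑ = 13970·0.6130
→ Cₑ = (13970·0.6130 − 11400·0.1800) / 2570 = 2.534 mg/L.

2.53 mg/L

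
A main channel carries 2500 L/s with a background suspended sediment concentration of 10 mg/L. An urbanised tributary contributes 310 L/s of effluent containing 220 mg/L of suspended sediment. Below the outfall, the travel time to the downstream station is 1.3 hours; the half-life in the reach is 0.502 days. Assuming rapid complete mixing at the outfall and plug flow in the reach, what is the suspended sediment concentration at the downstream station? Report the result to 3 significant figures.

Conservation of mass: C = (2500·10.00 + 310.0·220.0) / 2810 = 93200/2810 = 33.17 mg/L.
Half-life 0.502 d → k = ln 2 / 0.502 = 1.381 d⁻¹.
Decay over the reach: 33.17·exp(−kt) = 33.17·0.9279 = 30.78 mg/L.

30.8 mg/L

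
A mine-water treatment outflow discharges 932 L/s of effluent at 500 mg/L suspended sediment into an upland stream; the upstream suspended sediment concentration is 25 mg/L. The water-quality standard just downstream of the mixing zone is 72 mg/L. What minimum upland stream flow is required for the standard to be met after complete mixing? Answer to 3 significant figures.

8490 L/s

Set C_mix = 72: (Q·25.00 + 932.0·500.0) / (Q + 932.0) = 72
→ Q = 932.0·(500.0 − 72)/(72 − 25.00) = 8487 L/s.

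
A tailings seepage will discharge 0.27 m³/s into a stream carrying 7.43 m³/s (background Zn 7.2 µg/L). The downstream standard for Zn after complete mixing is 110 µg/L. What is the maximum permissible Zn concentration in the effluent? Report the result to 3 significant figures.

At the limit, (Qr·Cr + Qe·Cₑ)/(Qr + Qe) = 110:
Cₑ = (7.700·110 − 7.430·7.200) / 0.2700 = 2939 µg/L.

2940 µg/L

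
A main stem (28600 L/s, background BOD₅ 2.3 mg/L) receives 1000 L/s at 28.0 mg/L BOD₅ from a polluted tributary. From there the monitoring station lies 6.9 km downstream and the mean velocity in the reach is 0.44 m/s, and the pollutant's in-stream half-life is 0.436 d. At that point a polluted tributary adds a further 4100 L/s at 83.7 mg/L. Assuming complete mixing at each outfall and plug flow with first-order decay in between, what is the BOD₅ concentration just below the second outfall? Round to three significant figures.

After mixing, C = (28600·2.300 + 1000·28.00) / 29600 = 93780/29600 = 3.168 mg/L; combined flow 29600 L/s.
Travel time t = 6.9·1000 / 0.44 = 15680 s = 4.356 h.
Half-life 0.436 d → k = ln 2 / 0.436 = 1.590 d⁻¹.
Decay over the reach: 3.168·exp(−kt) = 3.168·0.7493 = 2.374 mg/L.
At the second outfall, C = (29600·2.374 + 4100·83.70) / (29600 + 4100) = 12.27 mg/L.

12.3 mg/L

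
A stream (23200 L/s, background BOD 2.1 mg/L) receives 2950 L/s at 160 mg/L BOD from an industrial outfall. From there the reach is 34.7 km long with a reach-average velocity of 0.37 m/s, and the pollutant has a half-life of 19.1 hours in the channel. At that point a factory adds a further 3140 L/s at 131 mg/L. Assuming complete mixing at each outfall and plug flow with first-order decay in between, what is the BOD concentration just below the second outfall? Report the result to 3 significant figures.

21.0 mg/L

Flow-weighted average: C = (23200·2.100 + 2950·160.0) / 26150 = 520700/26150 = 19.91 mg/L; combined flow 26150 L/s.
Travel time t = 34.7·1000 / 0.37 = 93780 s = 26.05 h.
Half-life 19.1 h → k = ln 2 / 19.1 = 0.03629 h⁻¹ = 0.8710 d⁻¹.
Applying C = C₀e^(−kt): 19.91 × 0.3885 = 7.737 mg/L.
Second outfall: C = (26150·7.737 + 3140·131.0)/29290 = 20.95 mg/L.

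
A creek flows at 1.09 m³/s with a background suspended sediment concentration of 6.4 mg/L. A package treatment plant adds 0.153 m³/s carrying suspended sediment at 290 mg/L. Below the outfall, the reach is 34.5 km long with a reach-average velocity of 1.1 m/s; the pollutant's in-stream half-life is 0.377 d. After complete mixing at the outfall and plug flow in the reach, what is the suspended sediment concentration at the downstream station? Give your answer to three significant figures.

21.2 mg/L

Mixed concentration C = ΣQC/ΣQ = (1.090·6.400 + 0.1530·290.0) / 1.243 = 51.35/1.243 = 41.31 mg/L.
Travel time t = 34.5·1000 / 1.1 = 31360 s = 8.712 h.
Half-life 0.377 d → k = ln 2 / 0.377 = 1.839 d⁻¹.
After decay, C = 41.31 × e^(−kt) = 41.31 × 0.5130 = 21.19 mg/L.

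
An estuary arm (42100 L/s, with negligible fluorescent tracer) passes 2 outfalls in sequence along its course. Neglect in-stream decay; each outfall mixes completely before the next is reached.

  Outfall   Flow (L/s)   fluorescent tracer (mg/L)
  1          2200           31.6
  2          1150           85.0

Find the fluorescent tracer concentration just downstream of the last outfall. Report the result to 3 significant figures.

3.68 mg/L

After outfall 1: Q = 42100 + 2200 = 44300 L/s; C = (42100·0 + 2200·31.60)/44300 = 1.569 mg/L.
After outfall 2: Q = 44300 + 1150 = 45450 L/s; C = (44300·1.569 + 1150·85.00)/45450 = 3.680 mg/L.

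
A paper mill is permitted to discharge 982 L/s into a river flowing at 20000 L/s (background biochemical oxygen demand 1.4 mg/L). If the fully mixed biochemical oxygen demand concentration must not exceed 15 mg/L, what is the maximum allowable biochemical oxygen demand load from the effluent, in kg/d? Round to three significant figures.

Mass balance at the limit: 20000·1.400 + 982.0·Cₑ = 20980·15 → Cₑ = 292.0 mg/L.
982.0 L/s = 0.9820 m³/s. Load = 0.9820 m³/s × 292.0 g/m³ × 86 400 s/d = 24770 kg/d.

24800 kg/d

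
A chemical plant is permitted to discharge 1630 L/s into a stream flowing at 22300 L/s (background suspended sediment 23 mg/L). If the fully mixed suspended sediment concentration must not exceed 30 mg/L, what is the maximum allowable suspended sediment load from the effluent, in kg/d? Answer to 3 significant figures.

Mass balance at the limit: 22300·23.00 + 1630·Cₑ = 23930·30 → Cₑ = 125.8 mg/L.
1630 L/s = 1.630 m³/s. Load = 1.630 m³/s × 125.8 g/m³ × 86 400 s/d = 17710 kg/d.

17700 kg/d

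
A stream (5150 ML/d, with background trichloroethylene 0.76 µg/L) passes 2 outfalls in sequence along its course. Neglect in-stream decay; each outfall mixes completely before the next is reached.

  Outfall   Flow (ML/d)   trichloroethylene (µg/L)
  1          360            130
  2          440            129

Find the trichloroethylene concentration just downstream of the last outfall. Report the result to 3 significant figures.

18.1 µg/L

Below outfall 1: Q → 5510 ML/d, C = (5150·0.7600 + 360.0·130.0)/5510 = 9.204 µg/L.
Below outfall 2: Q → 5950 ML/d, C = (5510·9.204 + 440.0·129.0)/5950 = 18.06 µg/L.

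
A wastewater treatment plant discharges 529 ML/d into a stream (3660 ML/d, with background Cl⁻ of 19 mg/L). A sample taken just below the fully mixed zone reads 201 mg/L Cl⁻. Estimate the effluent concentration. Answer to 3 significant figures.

Mass balance: 3660·19.00 + 529.0·Cₑ = 4189·201.0
→ Cₑ = (4189·201.0 − 3660·19.00) / 529.0 = 1460 mg/L.

1460 mg/L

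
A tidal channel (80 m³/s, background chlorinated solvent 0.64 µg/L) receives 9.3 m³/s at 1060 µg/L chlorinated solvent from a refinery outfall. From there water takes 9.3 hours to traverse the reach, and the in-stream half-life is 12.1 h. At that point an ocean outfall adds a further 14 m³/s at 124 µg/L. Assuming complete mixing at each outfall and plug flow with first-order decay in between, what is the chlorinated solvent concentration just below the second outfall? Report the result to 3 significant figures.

73.1 µg/L

Mass balance: C = (80.00·0.6400 + 9.300·1060) / 89.30 = 9909/89.30 = 111.0 µg/L; combined flow 89.30 m³/s.
Half-life 12.1 h → k = ln 2 / 12.1 = 0.05728 h⁻¹ = 1.375 d⁻¹.
First-order decay: C = 111.0·exp(−k·t) = 111.0·0.5870 = 65.14 µg/L.
At the second outfall, C = (89.30·65.14 + 14.00·124.0) / (89.30 + 14.00) = 73.11 µg/L.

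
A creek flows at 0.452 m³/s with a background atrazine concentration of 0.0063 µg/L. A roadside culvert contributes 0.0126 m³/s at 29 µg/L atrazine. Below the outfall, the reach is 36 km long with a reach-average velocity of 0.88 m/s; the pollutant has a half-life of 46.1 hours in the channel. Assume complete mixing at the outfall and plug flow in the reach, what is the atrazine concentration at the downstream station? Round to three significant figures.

Mass balance: C = (0.4520·0.006300 + 0.01260·29.00) / 0.4646 = 0.3682/0.4646 = 0.7926 µg/L.
Travel time t = 36·1000 / 0.88 = 40910 s = 11.36 h.
Half-life 46.1 h → k = ln 2 / 46.1 = 0.01504 h⁻¹ = 0.3609 d⁻¹.
After decay, C = 0.7926 × e^(−kt) = 0.7926 × 0.8429 = 0.6681 µg/L.

0.668 µg/L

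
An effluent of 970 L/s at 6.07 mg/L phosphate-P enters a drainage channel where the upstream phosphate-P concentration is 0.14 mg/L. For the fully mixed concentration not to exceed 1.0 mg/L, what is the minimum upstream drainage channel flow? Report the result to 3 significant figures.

Set C_mix = 1.0: (Q·0.1400 + 970.0·6.070) / (Q + 970.0) = 1.0
→ Q = 970.0·(6.070 − 1.0)/(1.0 − 0.1400) = 5718 L/s.

5720 L/s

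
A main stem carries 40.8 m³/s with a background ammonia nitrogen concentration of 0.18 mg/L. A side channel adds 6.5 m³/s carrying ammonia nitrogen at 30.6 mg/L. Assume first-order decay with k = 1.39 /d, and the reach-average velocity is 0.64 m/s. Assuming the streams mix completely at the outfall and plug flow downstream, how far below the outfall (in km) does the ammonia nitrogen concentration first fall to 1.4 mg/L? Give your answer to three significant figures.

Mixed concentration C = ΣQC/ΣQ = (40.80·0.1800 + 6.500·30.60) / 47.30 = 206.2/47.30 = 4.360 mg/L.
Set 4.360·exp(−k·t) = 1.4 → t = ln(4.360/1.4)/k = 70620 s = 19.62 h.
Distance = v·t = 0.64·70620 = 45190 m = 45.19 km.

45.2 km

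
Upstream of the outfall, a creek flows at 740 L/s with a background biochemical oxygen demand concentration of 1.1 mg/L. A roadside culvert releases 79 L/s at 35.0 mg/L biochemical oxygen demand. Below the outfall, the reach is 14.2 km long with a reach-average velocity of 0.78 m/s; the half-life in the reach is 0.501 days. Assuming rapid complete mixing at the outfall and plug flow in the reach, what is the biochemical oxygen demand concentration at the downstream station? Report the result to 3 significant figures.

3.26 mg/L

Conservation of mass: C = (740.0·1.100 + 79.00·35.00) / 819.0 = 3579/819.0 = 4.370 mg/L.
Travel time t = 14.2·1000 / 0.78 = 18210 s = 5.057 h.
Half-life 0.501 d → k = ln 2 / 0.501 = 1.384 d⁻¹.
First-order decay: C = 4.370·exp(−k·t) = 4.370·0.7471 = 3.265 mg/L.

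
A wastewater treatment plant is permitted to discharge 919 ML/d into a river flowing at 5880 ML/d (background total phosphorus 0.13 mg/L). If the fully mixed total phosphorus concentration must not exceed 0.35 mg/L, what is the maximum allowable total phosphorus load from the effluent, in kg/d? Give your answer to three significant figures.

1620 kg/d

Mass balance at the limit: 5880·0.1300 + 919.0·Cₑ = 6799·0.35 → Cₑ = 1.758 mg/L.
919.0 ML/d = 10.64 m³/s. Load = 10.64 m³/s × 1.758 g/m³ × 86 400 s/d = 1615 kg/d.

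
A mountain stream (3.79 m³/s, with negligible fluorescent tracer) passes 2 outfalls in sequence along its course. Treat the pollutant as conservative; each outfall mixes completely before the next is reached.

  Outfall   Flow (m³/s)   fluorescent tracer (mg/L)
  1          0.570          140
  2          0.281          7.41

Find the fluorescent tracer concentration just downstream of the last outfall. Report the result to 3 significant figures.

Outfall 1: combined Q = 4.360 m³/s; C = (3.790·0 + 0.5700·140.0)/4.360 = 18.30 mg/L.
Outfall 2: combined Q = 4.641 m³/s; C = (4.360·18.30 + 0.2810·7.410)/4.641 = 17.64 mg/L.

17.6 mg/L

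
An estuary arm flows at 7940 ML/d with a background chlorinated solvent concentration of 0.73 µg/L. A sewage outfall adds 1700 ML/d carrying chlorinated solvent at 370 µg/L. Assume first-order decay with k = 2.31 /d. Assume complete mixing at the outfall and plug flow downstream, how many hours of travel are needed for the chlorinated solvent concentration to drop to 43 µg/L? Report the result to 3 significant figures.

Mixed concentration C = ΣQC/ΣQ = (7940·0.7300 + 1700·370.0) / 9640 = 634800/9640 = 65.85 µg/L.
65.85·exp(−k·t) = 43 → t = ln(65.85/43)/k = 15940 s = 4.428 h.

4.43 h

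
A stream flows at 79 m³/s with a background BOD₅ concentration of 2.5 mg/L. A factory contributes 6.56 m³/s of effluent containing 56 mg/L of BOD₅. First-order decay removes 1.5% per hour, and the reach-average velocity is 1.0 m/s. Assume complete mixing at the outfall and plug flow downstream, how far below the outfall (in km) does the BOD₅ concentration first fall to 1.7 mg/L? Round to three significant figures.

323 km

Conservation of mass: C = (79.00·2.500 + 6.560·56.00) / 85.56 = 564.9/85.56 = 6.602 mg/L.
1.5%/h lost → k = −ln(1 − 0.015) = 0.01511 h⁻¹.
Set 6.602·exp(−k·t) = 1.7 → t = ln(6.602/1.7)/k = 323200 s = 89.77 h.
Distance = v·t = 1.0·323200 = 323200 m = 323.2 km.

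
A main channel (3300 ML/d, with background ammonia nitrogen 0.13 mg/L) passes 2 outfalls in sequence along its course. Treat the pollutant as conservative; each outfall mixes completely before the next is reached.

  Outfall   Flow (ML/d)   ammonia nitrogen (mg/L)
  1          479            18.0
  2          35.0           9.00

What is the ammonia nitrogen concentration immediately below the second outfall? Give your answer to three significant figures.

2.46 mg/L

After outfall 1: Q = 3300 + 479.0 = 3779 ML/d; C = (3300·0.1300 + 479.0·18.00)/3779 = 2.395 mg/L.
After outfall 2: Q = 3779 + 35.00 = 3814 ML/d; C = (3779·2.395 + 35.00·9.000)/3814 = 2.456 mg/L.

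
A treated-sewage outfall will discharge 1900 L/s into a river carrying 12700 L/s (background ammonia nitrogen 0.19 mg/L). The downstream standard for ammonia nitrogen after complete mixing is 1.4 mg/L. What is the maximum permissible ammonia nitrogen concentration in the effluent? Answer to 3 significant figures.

9.49 mg/L

At the limit, (Qr·Cr + Qe·Cₑ)/(Qr + Qe) = 1.4:
Cₑ = (14600·1.4 − 12700·0.1900) / 1900 = 9.488 mg/L.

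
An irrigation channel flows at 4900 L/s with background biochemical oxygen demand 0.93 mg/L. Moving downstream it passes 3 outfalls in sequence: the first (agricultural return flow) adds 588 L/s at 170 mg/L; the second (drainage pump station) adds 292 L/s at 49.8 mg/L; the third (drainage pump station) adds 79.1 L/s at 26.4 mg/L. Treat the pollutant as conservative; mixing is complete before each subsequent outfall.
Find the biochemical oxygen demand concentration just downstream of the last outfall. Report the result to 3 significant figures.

20.7 mg/L

Outfall 1: combined Q = 5488 L/s; C = (4900·0.9300 + 588.0·170.0)/5488 = 19.04 mg/L.
Outfall 2: combined Q = 5780 L/s; C = (5488·19.04 + 292.0·49.80)/5780 = 20.60 mg/L.
Outfall 3: combined Q = 5859 L/s; C = (5780·20.60 + 79.10·26.40)/5859 = 20.68 mg/L.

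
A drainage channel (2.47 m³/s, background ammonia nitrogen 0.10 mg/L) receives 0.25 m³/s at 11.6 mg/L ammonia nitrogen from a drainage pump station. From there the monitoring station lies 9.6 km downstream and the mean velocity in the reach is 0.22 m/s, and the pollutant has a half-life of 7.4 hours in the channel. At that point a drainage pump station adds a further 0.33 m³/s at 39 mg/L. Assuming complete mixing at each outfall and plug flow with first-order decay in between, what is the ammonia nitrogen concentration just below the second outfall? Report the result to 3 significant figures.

4.55 mg/L

Mass balance: C = (2.470·0.1000 + 0.2500·11.60) / 2.720 = 3.147/2.720 = 1.157 mg/L; combined flow 2.720 m³/s.
Travel time t = 9.6·1000 / 0.22 = 43640 s = 12.12 h.
Half-life 7.4 h → k = ln 2 / 7.4 = 0.09367 h⁻¹ = 2.248 d⁻¹.
Decay over the reach: 1.157·exp(−kt) = 1.157·0.3213 = 0.3717 mg/L.
At the second outfall, C = (2.720·0.3717 + 0.3300·39.00) / (2.720 + 0.3300) = 4.551 mg/L.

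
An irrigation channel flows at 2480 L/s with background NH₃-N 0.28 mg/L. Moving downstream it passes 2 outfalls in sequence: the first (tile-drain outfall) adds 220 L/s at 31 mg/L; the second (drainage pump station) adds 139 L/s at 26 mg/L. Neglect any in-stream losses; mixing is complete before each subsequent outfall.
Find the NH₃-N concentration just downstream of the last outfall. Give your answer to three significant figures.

Outfall 1: combined Q = 2700 L/s; C = (2480·0.2800 + 220.0·31.00)/2700 = 2.783 mg/L.
Outfall 2: combined Q = 2839 L/s; C = (2700·2.783 + 139.0·26.00)/2839 = 3.920 mg/L.

3.92 mg/L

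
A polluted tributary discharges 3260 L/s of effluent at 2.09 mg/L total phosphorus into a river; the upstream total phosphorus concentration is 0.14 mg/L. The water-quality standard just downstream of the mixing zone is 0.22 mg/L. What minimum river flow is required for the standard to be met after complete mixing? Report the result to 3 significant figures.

Set C_mix = 0.22: (Q·0.1400 + 3260·2.090) / (Q + 3260) = 0.22
→ Q = 3260·(2.090 − 0.22)/(0.22 − 0.1400) = 76200 L/s.

76200 L/s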